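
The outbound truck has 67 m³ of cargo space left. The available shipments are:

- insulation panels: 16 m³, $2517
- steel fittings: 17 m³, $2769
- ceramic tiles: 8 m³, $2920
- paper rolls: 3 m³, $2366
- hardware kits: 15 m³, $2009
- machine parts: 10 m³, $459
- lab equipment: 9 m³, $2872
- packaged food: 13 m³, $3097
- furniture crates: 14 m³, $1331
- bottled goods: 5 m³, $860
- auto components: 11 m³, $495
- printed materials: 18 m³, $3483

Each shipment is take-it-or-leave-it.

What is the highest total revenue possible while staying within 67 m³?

17255

The ratio heuristic lands on ceramic tiles + paper rolls + machine parts + lab equipment + packaged food + bottled goods + printed materials (16057) but leaves 1 m³ idle.
Dropping machine parts and bottled goods frees 15 m³; slotting in insulation panels (16 m³) lifts the total to 17255 at 67 m³.
That's the maximum — no swap from here does better than 17255.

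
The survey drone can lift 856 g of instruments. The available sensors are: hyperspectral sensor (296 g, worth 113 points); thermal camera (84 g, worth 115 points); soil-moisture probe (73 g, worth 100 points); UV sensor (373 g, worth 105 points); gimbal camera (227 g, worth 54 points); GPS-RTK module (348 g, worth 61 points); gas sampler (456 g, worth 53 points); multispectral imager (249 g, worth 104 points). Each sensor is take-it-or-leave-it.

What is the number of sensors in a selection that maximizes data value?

4

Optimal total is 433.
For example hyperspectral sensor + thermal camera + soil-moisture probe + UV sensor achieves it, using 826 g.
Any selection reaching 433 contains exactly 4 sensors.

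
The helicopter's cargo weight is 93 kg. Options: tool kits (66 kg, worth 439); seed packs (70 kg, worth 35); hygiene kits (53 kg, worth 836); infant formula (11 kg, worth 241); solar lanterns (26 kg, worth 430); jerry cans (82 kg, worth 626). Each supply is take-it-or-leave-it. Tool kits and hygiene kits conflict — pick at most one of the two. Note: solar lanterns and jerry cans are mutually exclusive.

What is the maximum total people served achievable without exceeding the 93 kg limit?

1507

Hygiene kits + infant formula + solar lanterns uses 90 of the 93 kg and totals 1507.
The spare 3 kg is too small for any remaining supply, and no feasible exchange beats 1507.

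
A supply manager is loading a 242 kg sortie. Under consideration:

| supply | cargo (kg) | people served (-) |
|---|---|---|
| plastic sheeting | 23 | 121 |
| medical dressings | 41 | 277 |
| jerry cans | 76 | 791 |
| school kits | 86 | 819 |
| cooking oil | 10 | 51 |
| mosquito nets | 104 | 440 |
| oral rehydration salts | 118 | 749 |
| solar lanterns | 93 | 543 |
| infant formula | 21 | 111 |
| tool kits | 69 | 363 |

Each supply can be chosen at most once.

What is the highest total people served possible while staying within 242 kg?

The ratio heuristic lands on medical dressings + jerry cans + school kits + cooking oil + infant formula (2049) but leaves 8 kg idle.
The 21 kg tied up in infant formula is better spent on plastic sheeting — total rises to 2059 (236 kg).
Next best is medical dressings + jerry cans + school kits + cooking oil + infant formula at 2049 (234 kg) — short by 10.

2059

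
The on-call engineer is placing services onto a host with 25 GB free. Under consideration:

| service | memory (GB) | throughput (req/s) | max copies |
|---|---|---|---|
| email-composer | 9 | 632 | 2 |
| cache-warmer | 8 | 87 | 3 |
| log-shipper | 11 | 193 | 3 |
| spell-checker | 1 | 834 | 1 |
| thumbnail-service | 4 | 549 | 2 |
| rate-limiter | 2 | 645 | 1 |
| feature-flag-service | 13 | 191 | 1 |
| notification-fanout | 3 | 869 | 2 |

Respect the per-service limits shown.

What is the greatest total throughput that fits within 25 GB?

4402

Density check — spell-checker 834.00, rate-limiter 322.50, notification-fanout 289.67, thumbnail-service 137.25 are the best per GB.
Cache-warmer + spell-checker + 2×thumbnail-service + rate-limiter + 2×notification-fanout uses 25 of the 25 GB and totals 4402.
Every other selection either busts 25 GB or exceeds an availability limit or fails to beat 4402.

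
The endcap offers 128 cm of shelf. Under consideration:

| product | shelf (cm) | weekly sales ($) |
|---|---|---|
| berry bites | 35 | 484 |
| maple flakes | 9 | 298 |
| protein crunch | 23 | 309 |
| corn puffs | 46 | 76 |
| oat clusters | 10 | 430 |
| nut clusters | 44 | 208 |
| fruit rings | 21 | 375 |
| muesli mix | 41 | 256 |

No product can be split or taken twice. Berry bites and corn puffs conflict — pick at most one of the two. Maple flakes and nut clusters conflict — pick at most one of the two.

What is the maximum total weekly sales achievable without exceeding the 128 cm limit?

The ratio ordering already packs tightly: berry bites + maple flakes + protein crunch + oat clusters + fruit rings, 98 cm, 1896.

1896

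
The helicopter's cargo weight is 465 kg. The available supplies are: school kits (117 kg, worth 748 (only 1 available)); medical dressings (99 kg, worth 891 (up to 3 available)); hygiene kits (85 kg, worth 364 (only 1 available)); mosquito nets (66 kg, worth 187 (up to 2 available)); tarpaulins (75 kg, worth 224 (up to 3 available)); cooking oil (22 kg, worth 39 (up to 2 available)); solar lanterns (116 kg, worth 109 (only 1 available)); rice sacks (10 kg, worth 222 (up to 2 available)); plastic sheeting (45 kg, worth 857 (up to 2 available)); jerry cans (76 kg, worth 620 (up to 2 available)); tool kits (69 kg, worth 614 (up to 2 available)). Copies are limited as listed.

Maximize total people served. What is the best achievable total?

5180

A density-first pass picks 3×medical dressings + 2×cooking oil + 2×rice sacks + 2×plastic sheeting — 4909 at 451 kg.
Dropping medical dressings and 2×cooking oil frees 143 kg; slotting in 2×jerry cans (152 kg) lifts the total to 5180 at 460 kg.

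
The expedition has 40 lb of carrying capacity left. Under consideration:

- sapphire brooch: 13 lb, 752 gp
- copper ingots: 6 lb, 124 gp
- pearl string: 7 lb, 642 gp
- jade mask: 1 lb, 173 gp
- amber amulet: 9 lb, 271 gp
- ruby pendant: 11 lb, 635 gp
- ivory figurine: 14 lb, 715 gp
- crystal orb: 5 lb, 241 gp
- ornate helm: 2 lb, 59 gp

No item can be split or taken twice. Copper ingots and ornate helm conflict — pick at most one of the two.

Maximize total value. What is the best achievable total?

2523

A density-first pass picks sapphire brooch + pearl string + jade mask + ruby pendant + crystal orb + ornate helm — 2502 at 39 lb.
Dropping ruby pendant and ornate helm frees 13 lb; slotting in ivory figurine (14 lb) lifts the total to 2523 at 40 lb.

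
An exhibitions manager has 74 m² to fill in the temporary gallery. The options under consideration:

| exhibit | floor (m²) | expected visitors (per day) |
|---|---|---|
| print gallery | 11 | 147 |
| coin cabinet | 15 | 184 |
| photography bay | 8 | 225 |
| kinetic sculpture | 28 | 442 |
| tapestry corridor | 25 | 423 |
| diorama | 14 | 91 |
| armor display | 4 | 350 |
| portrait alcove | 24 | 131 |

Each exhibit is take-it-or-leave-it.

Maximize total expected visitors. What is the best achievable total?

1440

Ranking by ratio (expected visitors/m²): armor display 87.50, photography bay 28.12, tapestry corridor 16.92.
Photography bay + kinetic sculpture + tapestry corridor + armor display uses 65 of the 74 m² and totals 1440.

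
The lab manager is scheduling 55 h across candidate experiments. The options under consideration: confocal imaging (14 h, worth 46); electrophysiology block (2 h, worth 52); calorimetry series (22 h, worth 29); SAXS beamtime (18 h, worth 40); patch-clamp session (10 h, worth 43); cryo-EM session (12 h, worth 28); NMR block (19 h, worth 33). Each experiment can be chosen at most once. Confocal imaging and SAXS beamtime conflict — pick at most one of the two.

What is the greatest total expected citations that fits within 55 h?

174

By expected citations per h: electrophysiology block 26.00, patch-clamp session 4.30, confocal imaging 3.29 lead.
Filling by ratio: confocal imaging + electrophysiology block + patch-clamp session + cryo-EM session for 169, with 17 h left unused.
Replace cryo-EM session with NMR block: the trade gains 5 net, giving 174 at 45 h.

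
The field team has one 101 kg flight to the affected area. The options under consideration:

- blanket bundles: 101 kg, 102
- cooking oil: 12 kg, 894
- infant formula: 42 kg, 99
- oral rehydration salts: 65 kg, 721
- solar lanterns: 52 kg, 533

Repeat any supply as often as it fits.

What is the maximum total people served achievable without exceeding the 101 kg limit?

7152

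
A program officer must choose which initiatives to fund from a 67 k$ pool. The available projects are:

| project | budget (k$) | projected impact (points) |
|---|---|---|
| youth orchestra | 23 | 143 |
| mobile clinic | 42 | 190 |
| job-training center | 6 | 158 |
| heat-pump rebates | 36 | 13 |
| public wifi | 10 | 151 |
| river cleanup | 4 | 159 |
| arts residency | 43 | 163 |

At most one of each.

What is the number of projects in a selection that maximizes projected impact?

4

The maximum projected impact within 67 k$ is 658.
For example mobile clinic + job-training center + public wifi + river cleanup achieves it, using 62 k$.
All optima have 4 projects.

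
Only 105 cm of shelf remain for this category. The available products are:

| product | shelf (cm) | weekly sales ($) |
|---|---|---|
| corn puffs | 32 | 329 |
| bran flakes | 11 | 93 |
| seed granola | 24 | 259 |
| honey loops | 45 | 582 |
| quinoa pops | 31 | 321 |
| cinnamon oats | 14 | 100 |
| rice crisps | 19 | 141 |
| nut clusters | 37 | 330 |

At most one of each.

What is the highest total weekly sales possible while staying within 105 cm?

The ratio heuristic lands on seed granola + honey loops + quinoa pops (1162) but leaves 5 cm idle.
Dropping quinoa pops frees 31 cm; slotting in corn puffs (32 cm) lifts the total to 1170 at 101 cm.
The spare 4 cm is too small for any remaining product, and no exchange beats 1170.

1170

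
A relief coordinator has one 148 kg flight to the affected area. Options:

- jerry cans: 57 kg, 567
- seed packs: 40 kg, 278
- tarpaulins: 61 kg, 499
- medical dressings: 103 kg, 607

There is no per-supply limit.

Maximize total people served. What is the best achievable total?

By people served per kg: jerry cans 9.95, tarpaulins 8.18, seed packs 6.95, medical dressings 5.89 lead.
2×jerry cans uses 114 of the 148 kg and totals 1134.
The spare 34 kg is too small for any remaining supply, and no exchange beats 1134.

1134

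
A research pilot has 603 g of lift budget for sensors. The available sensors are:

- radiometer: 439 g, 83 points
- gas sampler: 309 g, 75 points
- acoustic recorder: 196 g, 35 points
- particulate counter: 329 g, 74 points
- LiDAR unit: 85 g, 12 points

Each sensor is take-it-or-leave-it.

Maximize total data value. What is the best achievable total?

122

Gas sampler + acoustic recorder + LiDAR unit uses 590 of the 603 g and totals 122.
Runner-up gas sampler + acoustic recorder tops out at 110.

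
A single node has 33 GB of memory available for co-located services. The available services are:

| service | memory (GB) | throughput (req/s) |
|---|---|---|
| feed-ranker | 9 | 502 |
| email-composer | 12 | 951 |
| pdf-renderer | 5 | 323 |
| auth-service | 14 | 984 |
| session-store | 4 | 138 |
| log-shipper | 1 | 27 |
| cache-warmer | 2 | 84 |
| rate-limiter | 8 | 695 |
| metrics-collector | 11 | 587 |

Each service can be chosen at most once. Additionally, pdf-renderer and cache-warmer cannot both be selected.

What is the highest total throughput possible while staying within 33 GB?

2317

Best packing: email-composer + cache-warmer + rate-limiter + metrics-collector — 33 GB, 2317 total.
Runner-up feed-ranker + email-composer + session-store + rate-limiter tops out at 2286.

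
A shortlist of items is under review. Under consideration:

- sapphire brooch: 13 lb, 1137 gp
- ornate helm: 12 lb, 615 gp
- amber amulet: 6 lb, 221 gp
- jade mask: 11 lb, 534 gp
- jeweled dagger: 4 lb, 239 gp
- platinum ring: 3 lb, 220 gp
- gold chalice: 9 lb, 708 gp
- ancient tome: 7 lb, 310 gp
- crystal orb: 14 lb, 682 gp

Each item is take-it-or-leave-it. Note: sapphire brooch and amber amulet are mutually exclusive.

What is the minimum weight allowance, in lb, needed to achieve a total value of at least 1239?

Minimise lb subject to total value ≥ 1239.
sapphire brooch + platinum ring reaches 1357 using 16 lb.
Any bundle with less than 16 lb falls short of 1239.

16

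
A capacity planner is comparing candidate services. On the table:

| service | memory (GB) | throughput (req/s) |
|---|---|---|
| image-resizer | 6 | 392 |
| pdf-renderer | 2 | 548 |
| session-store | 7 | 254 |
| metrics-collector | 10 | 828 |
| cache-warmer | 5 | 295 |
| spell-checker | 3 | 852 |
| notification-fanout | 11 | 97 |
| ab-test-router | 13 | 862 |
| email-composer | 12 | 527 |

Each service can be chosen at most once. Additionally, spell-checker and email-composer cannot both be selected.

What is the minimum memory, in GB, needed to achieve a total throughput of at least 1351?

5

Look for the lowest-memory combination reaching 1351.
pdf-renderer + spell-checker reaches 1400 using 5 GB.
Any bundle with less than 5 GB falls short of 1351.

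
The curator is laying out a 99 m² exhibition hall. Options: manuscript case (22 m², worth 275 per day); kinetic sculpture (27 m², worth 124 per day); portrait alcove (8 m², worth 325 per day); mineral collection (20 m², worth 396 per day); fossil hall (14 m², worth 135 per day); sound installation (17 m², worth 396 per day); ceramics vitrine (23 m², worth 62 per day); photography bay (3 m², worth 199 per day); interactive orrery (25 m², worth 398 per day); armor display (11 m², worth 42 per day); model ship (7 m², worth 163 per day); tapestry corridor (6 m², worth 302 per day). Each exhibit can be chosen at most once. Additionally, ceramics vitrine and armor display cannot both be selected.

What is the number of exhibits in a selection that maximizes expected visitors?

8

Optimal total is 2221.
For example portrait alcove + mineral collection + sound installation + photography bay + interactive orrery + armor display + model ship + tapestry corridor achieves it, using 97 m².
Every optimal selection uses 8 exhibits.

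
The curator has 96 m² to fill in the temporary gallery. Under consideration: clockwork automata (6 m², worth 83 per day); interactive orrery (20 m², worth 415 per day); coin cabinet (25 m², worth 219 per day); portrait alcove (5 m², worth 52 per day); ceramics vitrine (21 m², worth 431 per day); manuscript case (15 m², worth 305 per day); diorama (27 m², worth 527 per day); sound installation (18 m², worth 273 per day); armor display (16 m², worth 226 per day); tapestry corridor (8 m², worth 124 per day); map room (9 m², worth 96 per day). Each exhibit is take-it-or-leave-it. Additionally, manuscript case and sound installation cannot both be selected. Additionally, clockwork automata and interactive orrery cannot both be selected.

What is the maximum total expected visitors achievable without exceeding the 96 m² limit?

1854

Density check — interactive orrery 20.75, ceramics vitrine 20.52, manuscript case 20.33, diorama 19.52 are the best per m².
Taking interactive orrery + portrait alcove + ceramics vitrine + manuscript case + diorama + tapestry corridor: 96 m² used, 1854 in expected visitors.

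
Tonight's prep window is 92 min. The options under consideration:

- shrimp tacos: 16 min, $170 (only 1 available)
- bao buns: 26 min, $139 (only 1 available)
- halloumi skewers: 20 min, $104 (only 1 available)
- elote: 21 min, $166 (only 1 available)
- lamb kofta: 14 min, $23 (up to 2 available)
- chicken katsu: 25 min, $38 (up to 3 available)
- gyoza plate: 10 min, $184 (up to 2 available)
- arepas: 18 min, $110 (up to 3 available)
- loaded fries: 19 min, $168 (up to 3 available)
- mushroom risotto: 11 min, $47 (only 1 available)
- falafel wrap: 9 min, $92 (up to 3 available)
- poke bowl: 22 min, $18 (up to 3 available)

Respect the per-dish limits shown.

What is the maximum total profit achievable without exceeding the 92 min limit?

1058

Greedy by ratio would take shrimp tacos + 2×gyoza plate + loaded fries + 3×falafel wrap: 82 min used, total 982.
The 9 min tied up in falafel wrap is better spent on loaded fries — total rises to 1058 (92 min).
That's the maximum — no swap from here does better than 1058.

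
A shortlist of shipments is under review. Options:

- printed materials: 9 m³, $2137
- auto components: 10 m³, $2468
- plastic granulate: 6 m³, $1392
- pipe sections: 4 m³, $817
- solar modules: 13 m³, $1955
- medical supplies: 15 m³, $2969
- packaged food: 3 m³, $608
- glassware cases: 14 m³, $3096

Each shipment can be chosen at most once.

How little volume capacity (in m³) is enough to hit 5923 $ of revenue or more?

25

Minimise m³ subject to total revenue ≥ 5923.
printed materials + auto components + plastic granulate: 5997 revenue at 25 m³.
Below 25 m³ the best achievable stays under 5923.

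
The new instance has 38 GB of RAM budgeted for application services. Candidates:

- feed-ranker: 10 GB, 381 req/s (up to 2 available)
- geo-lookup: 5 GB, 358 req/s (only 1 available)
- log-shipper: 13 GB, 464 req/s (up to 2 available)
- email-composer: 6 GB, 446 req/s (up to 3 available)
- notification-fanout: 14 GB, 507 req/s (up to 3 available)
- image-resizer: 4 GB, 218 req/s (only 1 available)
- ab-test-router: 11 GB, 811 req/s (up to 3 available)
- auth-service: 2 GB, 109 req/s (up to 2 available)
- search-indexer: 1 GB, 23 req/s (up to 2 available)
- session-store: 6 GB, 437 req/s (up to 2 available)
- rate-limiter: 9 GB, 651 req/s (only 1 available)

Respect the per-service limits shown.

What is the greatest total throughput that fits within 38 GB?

2800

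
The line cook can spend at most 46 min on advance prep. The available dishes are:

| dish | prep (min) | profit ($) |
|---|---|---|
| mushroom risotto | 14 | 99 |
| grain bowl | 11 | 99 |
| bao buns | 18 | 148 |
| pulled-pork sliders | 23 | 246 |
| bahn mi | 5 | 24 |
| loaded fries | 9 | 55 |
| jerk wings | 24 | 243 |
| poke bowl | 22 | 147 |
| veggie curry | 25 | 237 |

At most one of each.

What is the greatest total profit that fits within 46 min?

A density-first pass picks grain bowl + pulled-pork sliders + loaded fries — 400 at 43 min.
Replace grain bowl and loaded fries with bao buns + bahn mi: the trade gains 18 net, giving 418 at 46 min.

418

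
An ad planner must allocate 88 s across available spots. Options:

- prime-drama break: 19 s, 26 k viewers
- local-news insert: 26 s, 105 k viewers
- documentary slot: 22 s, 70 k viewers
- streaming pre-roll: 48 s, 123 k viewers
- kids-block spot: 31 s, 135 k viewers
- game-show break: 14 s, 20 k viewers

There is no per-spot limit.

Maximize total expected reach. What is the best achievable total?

375

By expected reach per s: kids-block spot 4.35, local-news insert 4.04, documentary slot 3.18, streaming pre-roll 2.56 lead.
The ratio ordering already packs tightly: local-news insert + 2×kids-block spot, 88 s, 375.
No other feasible combination exceeds 375.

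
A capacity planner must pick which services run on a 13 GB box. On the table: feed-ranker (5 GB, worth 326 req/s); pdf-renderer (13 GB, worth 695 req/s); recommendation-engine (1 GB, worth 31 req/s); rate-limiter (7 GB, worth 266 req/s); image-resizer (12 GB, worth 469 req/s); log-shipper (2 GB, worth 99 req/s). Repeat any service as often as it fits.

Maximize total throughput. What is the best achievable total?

782

Ranking by ratio (throughput/GB): feed-ranker 65.20, pdf-renderer 53.46, log-shipper 49.50.
Taking 2×feed-ranker + recommendation-engine + log-shipper: 13 GB used, 782 in throughput.
Nothing else within 13 GB beats 782.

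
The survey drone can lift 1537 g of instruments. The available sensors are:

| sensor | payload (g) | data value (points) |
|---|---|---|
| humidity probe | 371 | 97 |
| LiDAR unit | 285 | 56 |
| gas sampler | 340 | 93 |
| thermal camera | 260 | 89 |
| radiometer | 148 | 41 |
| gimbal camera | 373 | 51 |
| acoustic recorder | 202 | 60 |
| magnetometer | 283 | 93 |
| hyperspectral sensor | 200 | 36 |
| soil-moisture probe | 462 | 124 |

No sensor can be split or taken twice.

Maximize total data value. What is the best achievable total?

By data value per g: thermal camera 0.34, magnetometer 0.33, acoustic recorder 0.30 lead.
Taking the top-ratio sensors first gives LiDAR unit + gas sampler + thermal camera + radiometer + acoustic recorder + magnetometer for 432 (1518 g).
But humidity probe + thermal camera + radiometer + magnetometer + soil-moisture probe fits in 1524 g and reaches 444.
Runner-up gas sampler + thermal camera + radiometer + magnetometer + soil-moisture probe tops out at 440.

444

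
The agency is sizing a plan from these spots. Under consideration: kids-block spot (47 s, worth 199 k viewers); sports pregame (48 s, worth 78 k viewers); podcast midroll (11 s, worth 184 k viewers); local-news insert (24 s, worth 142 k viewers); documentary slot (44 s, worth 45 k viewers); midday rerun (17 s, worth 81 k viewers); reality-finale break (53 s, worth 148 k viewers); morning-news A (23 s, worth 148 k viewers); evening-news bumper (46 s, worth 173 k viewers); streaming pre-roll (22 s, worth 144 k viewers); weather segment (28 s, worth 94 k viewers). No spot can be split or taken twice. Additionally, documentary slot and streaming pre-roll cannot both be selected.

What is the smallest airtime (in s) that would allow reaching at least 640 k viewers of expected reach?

97

Need the lightest bundle worth ≥ 640.
Taking podcast midroll + local-news insert + midday rerun + morning-news A + streaming pre-roll gives 699 (≥ 640) for 97 s.
Any bundle with less than 97 s falls short of 640.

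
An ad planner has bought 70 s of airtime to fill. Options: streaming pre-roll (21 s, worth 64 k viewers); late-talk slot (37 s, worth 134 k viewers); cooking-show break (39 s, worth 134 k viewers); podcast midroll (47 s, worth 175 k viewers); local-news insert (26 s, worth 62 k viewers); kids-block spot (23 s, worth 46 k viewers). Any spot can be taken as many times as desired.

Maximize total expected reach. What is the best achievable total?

239

Taking streaming pre-roll + podcast midroll: 68 s used, 239 in expected reach.
Nothing else within 70 s beats 239.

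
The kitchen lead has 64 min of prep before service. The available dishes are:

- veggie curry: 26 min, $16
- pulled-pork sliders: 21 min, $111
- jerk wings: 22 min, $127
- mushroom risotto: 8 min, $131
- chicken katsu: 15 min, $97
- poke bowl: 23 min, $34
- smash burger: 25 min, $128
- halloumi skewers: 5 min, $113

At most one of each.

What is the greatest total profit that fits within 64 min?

Filling by ratio: jerk wings + mushroom risotto + chicken katsu + halloumi skewers for 468, with 14 min left unused.
Dropping chicken katsu frees 15 min; slotting in smash burger (25 min) lifts the total to 499 at 60 min.

499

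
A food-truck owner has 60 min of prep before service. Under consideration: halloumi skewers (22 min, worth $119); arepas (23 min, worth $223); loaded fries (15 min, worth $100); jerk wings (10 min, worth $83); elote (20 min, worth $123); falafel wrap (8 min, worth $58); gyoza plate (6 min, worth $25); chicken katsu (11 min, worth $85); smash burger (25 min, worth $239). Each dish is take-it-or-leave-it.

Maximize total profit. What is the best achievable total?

Greedy by ratio would take arepas + jerk wings + smash burger: 58 min used, total 545.
The 10 min tied up in jerk wings is better spent on chicken katsu — total rises to 547 (59 min).

547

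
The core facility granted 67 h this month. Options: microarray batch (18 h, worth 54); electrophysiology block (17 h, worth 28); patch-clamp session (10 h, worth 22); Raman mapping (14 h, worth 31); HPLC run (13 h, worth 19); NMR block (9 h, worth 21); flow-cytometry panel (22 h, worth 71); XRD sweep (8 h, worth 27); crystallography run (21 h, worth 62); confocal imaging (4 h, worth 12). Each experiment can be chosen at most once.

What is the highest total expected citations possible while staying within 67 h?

199

The ratio heuristic lands on microarray batch + NMR block + flow-cytometry panel + XRD sweep + confocal imaging (185) but leaves 6 h idle.
Replace NMR block and XRD sweep with crystallography run: the trade gains 14 net, giving 199 at 65 h.
An exhaustive check of the 1024 subsets confirms 199.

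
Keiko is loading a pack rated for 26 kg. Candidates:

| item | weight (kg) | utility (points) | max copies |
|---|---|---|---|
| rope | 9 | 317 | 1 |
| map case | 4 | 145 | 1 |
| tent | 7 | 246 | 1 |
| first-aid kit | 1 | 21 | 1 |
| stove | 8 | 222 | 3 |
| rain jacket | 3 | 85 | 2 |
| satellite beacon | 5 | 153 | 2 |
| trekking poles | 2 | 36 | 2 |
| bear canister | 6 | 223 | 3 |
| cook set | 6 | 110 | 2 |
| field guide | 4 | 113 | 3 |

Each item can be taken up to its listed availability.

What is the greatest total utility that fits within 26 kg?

A density-first pass picks map case + first-aid kit + rain jacket + 3×bear canister — 920 at 26 kg.
Dropping map case and rain jacket frees 7 kg; slotting in tent (7 kg) lifts the total to 936 at 26 kg.
Every other selection either busts 26 kg or exceeds an availability limit or fails to beat 936.

936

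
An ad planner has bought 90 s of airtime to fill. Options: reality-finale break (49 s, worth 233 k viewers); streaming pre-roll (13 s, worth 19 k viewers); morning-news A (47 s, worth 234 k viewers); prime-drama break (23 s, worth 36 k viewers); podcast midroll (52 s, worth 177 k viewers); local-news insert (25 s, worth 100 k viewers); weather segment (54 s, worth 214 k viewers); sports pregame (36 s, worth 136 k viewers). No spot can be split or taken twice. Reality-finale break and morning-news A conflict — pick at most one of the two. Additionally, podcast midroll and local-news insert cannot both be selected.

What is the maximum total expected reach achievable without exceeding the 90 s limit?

By expected reach per s: morning-news A 4.98, reality-finale break 4.76, local-news insert 4.00 lead.
Filling by ratio: streaming pre-roll + morning-news A + local-news insert for 353, with 5 s left unused.
Replace streaming pre-roll and local-news insert with sports pregame: the trade gains 17 net, giving 370 at 83 s.
An exhaustive check of the 256 subsets confirms 370.

370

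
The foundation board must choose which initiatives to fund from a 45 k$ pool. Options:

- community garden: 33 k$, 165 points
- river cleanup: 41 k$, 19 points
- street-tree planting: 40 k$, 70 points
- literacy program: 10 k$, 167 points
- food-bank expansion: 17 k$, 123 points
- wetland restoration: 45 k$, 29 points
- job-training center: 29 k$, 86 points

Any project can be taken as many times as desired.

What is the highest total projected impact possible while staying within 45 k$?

Taking 4×literacy program: 40 k$ used, 668 in projected impact.
That's the maximum — no swap from here does better than 668.

668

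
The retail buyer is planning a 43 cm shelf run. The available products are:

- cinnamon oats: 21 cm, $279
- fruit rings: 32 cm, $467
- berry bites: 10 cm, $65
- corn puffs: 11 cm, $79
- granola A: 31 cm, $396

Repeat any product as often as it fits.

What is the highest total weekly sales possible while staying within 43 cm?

Ranking by ratio (weekly sales/cm): fruit rings 14.59, cinnamon oats 13.29, granola A 12.77, corn puffs 7.18.
Greedy by ratio would take fruit rings + corn puffs: 43 cm used, total 546.
The 43 cm tied up in fruit rings and corn puffs is better spent on 2×cinnamon oats — total rises to 558 (42 cm).
Nothing else within 43 cm beats 558.

558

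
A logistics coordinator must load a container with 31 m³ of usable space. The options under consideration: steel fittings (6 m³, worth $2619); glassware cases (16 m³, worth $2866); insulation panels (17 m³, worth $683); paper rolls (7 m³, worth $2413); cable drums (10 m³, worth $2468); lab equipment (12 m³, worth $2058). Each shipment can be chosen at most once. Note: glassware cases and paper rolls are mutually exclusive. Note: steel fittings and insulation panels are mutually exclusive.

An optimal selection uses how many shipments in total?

3

The maximum revenue within 31 m³ is 7500.
steel fittings + paper rolls + cable drums hits 7500 at 23 m³.
Every optimal selection uses 3 shipments.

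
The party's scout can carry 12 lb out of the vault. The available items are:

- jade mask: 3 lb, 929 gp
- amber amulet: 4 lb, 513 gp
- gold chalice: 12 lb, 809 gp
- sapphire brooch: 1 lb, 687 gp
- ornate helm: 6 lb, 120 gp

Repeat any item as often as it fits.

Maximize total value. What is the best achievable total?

8244

12×sapphire brooch uses 12 of the 12 lb and totals 8244.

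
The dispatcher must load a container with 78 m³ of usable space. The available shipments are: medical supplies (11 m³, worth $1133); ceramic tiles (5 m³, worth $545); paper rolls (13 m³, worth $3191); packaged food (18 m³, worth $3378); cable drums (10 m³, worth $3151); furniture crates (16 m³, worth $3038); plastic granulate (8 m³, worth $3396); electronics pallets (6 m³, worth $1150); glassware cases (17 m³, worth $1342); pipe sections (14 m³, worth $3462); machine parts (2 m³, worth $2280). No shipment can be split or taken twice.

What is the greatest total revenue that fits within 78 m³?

20553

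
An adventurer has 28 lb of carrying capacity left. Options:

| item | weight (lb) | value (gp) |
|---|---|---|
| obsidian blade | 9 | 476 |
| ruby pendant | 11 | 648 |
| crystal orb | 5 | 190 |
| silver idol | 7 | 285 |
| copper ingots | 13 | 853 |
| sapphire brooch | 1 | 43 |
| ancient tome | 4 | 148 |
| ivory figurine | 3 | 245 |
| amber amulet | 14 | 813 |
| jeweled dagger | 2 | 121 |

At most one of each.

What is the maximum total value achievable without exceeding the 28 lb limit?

1789

Greedy by ratio would take obsidian blade + copper ingots + sapphire brooch + ivory figurine + jeweled dagger: 28 lb used, total 1738.
Dropping obsidian blade and jeweled dagger frees 11 lb; slotting in ruby pendant (11 lb) lifts the total to 1789 at 28 lb.
No other feasible combination exceeds 1789.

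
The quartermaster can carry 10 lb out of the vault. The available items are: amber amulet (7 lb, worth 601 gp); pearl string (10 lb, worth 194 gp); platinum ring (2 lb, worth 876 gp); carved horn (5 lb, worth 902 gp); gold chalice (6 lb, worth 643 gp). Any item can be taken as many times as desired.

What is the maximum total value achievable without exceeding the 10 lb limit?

Taking 5×platinum ring: 10 lb used, 4380 in value.
That's the maximum — no swap from here does better than 4380.

4380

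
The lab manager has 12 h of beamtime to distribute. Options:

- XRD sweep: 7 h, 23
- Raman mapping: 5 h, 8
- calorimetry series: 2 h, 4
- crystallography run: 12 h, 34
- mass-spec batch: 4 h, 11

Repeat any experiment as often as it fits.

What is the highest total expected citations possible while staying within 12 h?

34

Ranking by ratio (expected citations/h): XRD sweep 3.29, crystallography run 2.83, mass-spec batch 2.75.
Best packing: XRD sweep + mass-spec batch — 11 h, 34 total.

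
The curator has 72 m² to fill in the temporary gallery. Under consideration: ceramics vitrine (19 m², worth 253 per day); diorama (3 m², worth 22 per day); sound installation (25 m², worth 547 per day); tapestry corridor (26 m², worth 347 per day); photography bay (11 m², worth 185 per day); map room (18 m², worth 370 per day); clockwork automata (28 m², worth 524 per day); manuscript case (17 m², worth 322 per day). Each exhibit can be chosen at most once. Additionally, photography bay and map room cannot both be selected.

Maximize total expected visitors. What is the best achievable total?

Taking sound installation + map room + clockwork automata: 71 m² used, 1441 in expected visitors.
The spare 1 m² is too small for any remaining exhibit, and no feasible exchange beats 1441.

1441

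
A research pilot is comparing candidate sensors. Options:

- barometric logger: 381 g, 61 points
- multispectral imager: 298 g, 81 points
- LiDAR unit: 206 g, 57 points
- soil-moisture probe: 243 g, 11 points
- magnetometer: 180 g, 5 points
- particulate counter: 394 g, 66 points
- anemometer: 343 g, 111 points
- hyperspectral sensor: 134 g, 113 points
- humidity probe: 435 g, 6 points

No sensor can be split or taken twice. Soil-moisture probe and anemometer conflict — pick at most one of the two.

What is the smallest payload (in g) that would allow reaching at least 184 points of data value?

432

Need the lightest bundle worth ≥ 184.
Taking multispectral imager + hyperspectral sensor gives 194 (≥ 184) for 432 g.
Below 432 g the best achievable stays under 184.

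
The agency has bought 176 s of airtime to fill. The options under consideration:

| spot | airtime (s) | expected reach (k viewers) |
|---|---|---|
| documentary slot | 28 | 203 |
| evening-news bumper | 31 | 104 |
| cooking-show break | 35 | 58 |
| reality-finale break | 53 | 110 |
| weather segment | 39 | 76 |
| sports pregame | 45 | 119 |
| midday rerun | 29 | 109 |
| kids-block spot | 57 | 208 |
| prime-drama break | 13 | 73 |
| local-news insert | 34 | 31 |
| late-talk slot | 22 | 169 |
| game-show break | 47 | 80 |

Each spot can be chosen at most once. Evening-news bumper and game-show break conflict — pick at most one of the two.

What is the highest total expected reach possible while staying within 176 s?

The ratio heuristic lands on documentary slot + midday rerun + kids-block spot + prime-drama break + late-talk slot (762) but leaves 27 s idle.
Dropping prime-drama break frees 13 s; slotting in evening-news bumper (31 s) lifts the total to 793 at 167 s.

793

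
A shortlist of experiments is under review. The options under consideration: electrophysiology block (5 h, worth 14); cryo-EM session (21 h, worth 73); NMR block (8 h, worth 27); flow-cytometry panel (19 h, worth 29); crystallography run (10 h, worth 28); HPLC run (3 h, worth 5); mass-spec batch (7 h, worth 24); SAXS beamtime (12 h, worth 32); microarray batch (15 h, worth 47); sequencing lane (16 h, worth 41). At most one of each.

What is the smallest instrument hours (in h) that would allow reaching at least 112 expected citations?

Look for the lowest-instrument combination reaching 112.
Taking electrophysiology block + cryo-EM session + NMR block gives 114 (≥ 112) for 34 h.
Any bundle with less than 34 h falls short of 112.

34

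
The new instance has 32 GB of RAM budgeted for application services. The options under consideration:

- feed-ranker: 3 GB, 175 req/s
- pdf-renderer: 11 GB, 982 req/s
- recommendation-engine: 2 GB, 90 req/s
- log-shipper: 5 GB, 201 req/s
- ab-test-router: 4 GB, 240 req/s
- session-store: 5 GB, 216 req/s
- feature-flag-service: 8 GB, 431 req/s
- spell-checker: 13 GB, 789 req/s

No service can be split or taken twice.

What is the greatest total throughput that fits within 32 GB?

2202

Filling by ratio: feed-ranker + pdf-renderer + ab-test-router + spell-checker for 2186, with 1 GB left unused.
Dropping feed-ranker and ab-test-router frees 7 GB; slotting in feature-flag-service (8 GB) lifts the total to 2202 at 32 GB.
The closest alternative, feed-ranker + pdf-renderer + ab-test-router + spell-checker, reaches only 2186.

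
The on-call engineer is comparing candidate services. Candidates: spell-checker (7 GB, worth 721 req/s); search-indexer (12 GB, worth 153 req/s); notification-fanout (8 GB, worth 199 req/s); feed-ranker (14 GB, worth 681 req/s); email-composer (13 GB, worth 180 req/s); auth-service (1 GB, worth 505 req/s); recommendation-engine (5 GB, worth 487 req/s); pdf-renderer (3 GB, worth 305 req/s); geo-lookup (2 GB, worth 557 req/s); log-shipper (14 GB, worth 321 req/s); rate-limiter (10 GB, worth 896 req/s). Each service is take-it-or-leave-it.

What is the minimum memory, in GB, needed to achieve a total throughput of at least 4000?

42

Need the lightest bundle worth ≥ 4000.
spell-checker + feed-ranker + auth-service + recommendation-engine + pdf-renderer + geo-lookup + rate-limiter: 4152 throughput at 42 GB.
No combination under 42 GB hits 4000.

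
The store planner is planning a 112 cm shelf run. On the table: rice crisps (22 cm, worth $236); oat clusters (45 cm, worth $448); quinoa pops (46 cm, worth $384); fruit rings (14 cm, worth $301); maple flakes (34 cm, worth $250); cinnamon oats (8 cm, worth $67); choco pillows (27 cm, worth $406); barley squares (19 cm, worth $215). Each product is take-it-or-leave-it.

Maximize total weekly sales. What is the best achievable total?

Filling by ratio: rice crisps + fruit rings + cinnamon oats + choco pillows + barley squares for 1225, with 22 cm left unused.
Dropping cinnamon oats and barley squares frees 27 cm; slotting in oat clusters (45 cm) lifts the total to 1391 at 108 cm.
Next best is oat clusters + fruit rings + choco pillows + barley squares at 1370 (105 cm) — short by 21.

1391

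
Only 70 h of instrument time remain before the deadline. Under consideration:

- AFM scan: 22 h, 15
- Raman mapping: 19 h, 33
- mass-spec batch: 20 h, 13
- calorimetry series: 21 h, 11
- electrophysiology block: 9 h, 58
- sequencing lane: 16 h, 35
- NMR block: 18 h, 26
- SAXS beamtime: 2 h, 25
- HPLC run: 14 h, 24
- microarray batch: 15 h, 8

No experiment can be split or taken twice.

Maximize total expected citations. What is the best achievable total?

177

Taking the top-ratio experiments first gives Raman mapping + electrophysiology block + sequencing lane + SAXS beamtime + HPLC run for 175 (60 h).
Dropping HPLC run frees 14 h; slotting in NMR block (18 h) lifts the total to 177 at 64 h.
The spare 6 h is too small for any remaining experiment, and no exchange beats 177.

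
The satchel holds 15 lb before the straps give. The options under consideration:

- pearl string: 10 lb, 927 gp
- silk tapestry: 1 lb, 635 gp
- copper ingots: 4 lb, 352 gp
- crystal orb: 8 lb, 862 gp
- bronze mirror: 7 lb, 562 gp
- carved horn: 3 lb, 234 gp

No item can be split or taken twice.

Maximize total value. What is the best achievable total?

The ratio heuristic lands on silk tapestry + copper ingots + crystal orb (1849) but leaves 2 lb idle.
Dropping crystal orb frees 8 lb; slotting in pearl string (10 lb) lifts the total to 1914 at 15 lb.

1914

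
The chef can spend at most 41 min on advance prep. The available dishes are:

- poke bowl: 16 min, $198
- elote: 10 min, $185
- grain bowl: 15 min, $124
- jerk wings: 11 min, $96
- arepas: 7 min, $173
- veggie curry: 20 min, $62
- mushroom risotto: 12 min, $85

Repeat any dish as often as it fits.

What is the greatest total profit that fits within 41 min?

889

The ratio heuristic lands on 5×arepas (865) but leaves 6 min idle.
Replace 2×arepas with 2×elote: the trade gains 24 net, giving 889 at 41 min.
No other feasible combination exceeds 889.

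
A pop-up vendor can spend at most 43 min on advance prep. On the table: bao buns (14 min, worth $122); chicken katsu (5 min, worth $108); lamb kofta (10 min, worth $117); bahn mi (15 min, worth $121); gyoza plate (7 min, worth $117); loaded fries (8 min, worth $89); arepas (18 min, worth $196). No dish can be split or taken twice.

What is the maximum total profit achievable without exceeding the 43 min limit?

Density check — chicken katsu 21.60, gyoza plate 16.71, lamb kofta 11.70, loaded fries 11.12 are the best per min.
The ratio heuristic lands on chicken katsu + lamb kofta + gyoza plate + loaded fries (431) but leaves 13 min idle.
Dropping loaded fries frees 8 min; slotting in arepas (18 min) lifts the total to 538 at 40 min.
That's the maximum — no swap from here does better than 538.

538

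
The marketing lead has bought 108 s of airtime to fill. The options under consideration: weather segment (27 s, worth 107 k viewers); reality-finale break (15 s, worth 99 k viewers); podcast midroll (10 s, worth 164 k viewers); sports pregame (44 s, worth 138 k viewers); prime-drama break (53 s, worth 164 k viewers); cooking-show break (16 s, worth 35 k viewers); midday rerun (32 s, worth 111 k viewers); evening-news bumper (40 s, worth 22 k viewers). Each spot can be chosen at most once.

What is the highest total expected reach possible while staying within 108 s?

534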